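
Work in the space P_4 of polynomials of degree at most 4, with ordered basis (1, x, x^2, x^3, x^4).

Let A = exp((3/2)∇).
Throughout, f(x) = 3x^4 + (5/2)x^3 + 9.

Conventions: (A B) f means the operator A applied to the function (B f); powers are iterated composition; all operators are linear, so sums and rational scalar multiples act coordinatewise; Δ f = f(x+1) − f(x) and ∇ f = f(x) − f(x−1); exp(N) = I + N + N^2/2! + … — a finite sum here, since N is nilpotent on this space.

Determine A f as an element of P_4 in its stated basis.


order-1 term: 18x^3 - (63/4)x^2 + (27/4)x - 3/4
order-2 term: (81/2)x^2 - (513/8)x + 243/8
order-3 term: (81/2)x - 837/16
order-4 term: 243/16
the series for exp((3/2)∇) f terminates at order 4
exp((3/2)∇) f = 3x^4 + (41/2)x^3 + (99/4)x^2 - (135/8)x + 3/2

the image equals g(x) = 3x^4 + (41/2)x^3 + (99/4)x^2 - (135/8)x + 3/2


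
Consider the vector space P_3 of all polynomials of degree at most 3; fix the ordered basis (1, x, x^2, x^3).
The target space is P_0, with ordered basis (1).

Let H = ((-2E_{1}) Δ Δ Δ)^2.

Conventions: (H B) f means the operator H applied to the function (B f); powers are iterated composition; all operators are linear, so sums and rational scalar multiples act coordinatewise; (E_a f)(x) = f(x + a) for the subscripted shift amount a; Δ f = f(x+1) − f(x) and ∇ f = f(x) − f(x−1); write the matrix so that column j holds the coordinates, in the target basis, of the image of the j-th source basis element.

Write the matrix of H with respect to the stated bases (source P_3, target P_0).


the matrix is [[0, 0, 0, 0]] (rows listed top to bottom)

image of 1: 0
image of x: 0
image of x^2: 0
image of x^3: 0
each image's coordinates form column j of the matrix


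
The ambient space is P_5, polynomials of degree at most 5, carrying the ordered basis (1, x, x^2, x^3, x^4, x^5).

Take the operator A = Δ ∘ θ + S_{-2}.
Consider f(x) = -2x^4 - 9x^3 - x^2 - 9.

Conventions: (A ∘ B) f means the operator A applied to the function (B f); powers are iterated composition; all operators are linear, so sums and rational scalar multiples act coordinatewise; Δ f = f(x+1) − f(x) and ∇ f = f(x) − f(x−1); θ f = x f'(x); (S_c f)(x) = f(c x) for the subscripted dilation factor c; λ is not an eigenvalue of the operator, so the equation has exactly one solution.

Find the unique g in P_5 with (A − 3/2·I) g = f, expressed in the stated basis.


the result is g(x) = -(4/29)x^4 + (394/551)x^3 - (4546/2755)x^2 - (13068/19285)x + 255166/19285

write g with unknown coordinates in the stated basis and equate coefficients in (A − 3/2·I) g = f
solving from the highest basis element down gives g = -(4/29)x^4 + (394/551)x^3 - (4546/2755)x^2 - (13068/19285)x + 255166/19285
check: A g = -(64/29)x^4 - (4368/551)x^3 - (9574/2755)x^2 - (19602/19285)x + 209184/19285
so A g − 3/2·g = -2x^4 - 9x^3 - x^2 - 9 = f ✓


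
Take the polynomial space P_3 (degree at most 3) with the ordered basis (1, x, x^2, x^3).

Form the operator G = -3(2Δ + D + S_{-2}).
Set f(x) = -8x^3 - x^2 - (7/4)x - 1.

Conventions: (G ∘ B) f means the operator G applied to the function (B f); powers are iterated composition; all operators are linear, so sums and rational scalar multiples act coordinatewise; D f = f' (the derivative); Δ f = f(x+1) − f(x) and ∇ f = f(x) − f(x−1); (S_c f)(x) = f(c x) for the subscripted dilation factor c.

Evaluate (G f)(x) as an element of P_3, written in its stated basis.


the result is g(x) = -192x^3 + 228x^2 + (303/2)x + 291/4

Δ f = -24x^2 - 26x - 43/4
(2Δ) f = -48x^2 - 52x - 43/2
D f = -24x^2 - 2x - 7/4
S_{-2} f = 64x^3 - 4x^2 + (7/2)x - 1
(2Δ + D + S_{-2}) f = 64x^3 - 76x^2 - (101/2)x - 97/4
(-3(2Δ + D + S_{-2})) f = -192x^3 + 228x^2 + (303/2)x + 291/4


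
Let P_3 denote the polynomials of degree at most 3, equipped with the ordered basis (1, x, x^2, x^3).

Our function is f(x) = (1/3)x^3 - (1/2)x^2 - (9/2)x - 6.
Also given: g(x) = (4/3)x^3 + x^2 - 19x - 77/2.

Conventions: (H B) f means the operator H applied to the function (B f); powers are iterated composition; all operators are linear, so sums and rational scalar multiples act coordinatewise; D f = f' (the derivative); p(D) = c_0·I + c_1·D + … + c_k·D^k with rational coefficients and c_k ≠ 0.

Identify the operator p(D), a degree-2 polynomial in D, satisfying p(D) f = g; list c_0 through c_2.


p(D) = 4·I + 3·D + D^2, i.e. c_0 = 4, c_1 = 3, c_2 = 1

D^0 f = (1/3)x^3 - (1/2)x^2 - (9/2)x - 6
D^1 f = x^2 - x - 9/2
D^2 f = 2x - 1
matching coefficients of g against c_0 f + c_1 Df + … from the top degree down determines the c_i
solution: c_0 = 4, c_1 = 3, c_2 = 1


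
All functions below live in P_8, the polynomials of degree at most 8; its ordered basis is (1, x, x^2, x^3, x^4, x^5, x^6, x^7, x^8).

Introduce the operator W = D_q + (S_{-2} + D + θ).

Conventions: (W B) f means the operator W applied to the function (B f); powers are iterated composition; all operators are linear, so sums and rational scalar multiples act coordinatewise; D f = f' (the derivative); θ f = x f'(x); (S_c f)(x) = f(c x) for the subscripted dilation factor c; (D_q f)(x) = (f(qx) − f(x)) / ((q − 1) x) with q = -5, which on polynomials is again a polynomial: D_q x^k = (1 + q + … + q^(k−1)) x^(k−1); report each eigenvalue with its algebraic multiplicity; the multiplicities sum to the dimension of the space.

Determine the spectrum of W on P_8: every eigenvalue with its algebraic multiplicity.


λ = -121 (multiplicity 1), λ = -27 (multiplicity 1), λ = -5 (multiplicity 1), λ = -1 (multiplicity 1), λ = 1 (multiplicity 1), λ = 6 (multiplicity 1), λ = 20 (multiplicity 1), λ = 70 (multiplicity 1), λ = 264 (multiplicity 1)

image of 1: 1
image of x: -x + 2
image of x^2: 6x^2 - 2x
image of x^3: -5x^3 + 24x^2
image of x^4: 20x^4 - 100x^3
image of x^5: -27x^5 + 526x^4
image of x^6: 70x^6 - 2598x^5
image of x^7: -121x^7 + 13028x^6
image of x^8: 264x^8 - 65096x^7
the matrix is upper triangular; its diagonal is (1, -1, 6, -5, 20, -27, 70, -121, 264)
for a triangular matrix the eigenvalues are the diagonal entries, with algebraic multiplicity their repetition count


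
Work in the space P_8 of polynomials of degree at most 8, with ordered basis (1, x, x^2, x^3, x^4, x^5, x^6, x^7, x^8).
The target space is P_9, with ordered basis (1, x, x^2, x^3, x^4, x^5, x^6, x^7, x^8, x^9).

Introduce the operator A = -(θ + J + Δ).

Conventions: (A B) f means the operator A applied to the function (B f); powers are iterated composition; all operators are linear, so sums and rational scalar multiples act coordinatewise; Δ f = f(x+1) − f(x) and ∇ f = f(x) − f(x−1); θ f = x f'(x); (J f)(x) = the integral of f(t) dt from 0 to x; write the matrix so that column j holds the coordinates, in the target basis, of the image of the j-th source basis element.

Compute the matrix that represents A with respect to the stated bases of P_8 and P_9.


the matrix is [[0, -1, -1, -1, -1, -1, -1, -1, -1]; [-1, -1, -2, -3, -4, -5, -6, -7, -8]; [0, -1/2, -2, -3, -6, -10, -15, -21, -28]; [0, 0, -1/3, -3, -4, -10, -20, -35, -56]; [0, 0, 0, -1/4, -4, -5, -15, -35, -70]; [0, 0, 0, 0, -1/5, -5, -6, -21, -56]; [0, 0, 0, 0, 0, -1/6, -6, -7, -28]; [0, 0, 0, 0, 0, 0, -1/7, -7, -8]; [0, 0, 0, 0, 0, 0, 0, -1/8, -8]; [0, 0, 0, 0, 0, 0, 0, 0, -1/9]] (rows listed top to bottom)

image of 1: -x
image of x: -(1/2)x^2 - x - 1
image of x^2: -(1/3)x^3 - 2x^2 - 2x - 1
image of x^3: -(1/4)x^4 - 3x^3 - 3x^2 - 3x - 1
image of x^4: -(1/5)x^5 - 4x^4 - 4x^3 - 6x^2 - 4x - 1
image of x^5: -(1/6)x^6 - 5x^5 - 5x^4 - 10x^3 - 10x^2 - 5x - 1
image of x^6: -(1/7)x^7 - 6x^6 - 6x^5 - 15x^4 - 20x^3 - 15x^2 - 6x - 1
image of x^7: -(1/8)x^8 - 7x^7 - 7x^6 - 21x^5 - 35x^4 - 35x^3 - 21x^2 - 7x - 1
image of x^8: -(1/9)x^9 - 8x^8 - 8x^7 - 28x^6 - 56x^5 - 70x^4 - 56x^3 - 28x^2 - 8x - 1
each image's coordinates form column j of the matrix


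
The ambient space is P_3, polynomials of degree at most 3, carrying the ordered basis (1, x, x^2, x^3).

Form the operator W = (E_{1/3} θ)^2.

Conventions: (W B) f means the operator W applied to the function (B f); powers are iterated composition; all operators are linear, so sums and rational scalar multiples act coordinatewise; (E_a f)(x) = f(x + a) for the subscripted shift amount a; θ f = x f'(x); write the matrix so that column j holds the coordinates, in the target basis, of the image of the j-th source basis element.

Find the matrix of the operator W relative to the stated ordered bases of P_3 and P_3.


image of 1: 0
image of x: x + 1/3
image of x^2: 4x^2 + 4x + 8/9
image of x^3: 9x^3 + 15x^2 + 8x + 4/3
each image's coordinates form column j of the matrix

the matrix is [[0, 1/3, 8/9, 4/3]; [0, 1, 4, 8]; [0, 0, 4, 15]; [0, 0, 0, 9]] (rows listed top to bottom)


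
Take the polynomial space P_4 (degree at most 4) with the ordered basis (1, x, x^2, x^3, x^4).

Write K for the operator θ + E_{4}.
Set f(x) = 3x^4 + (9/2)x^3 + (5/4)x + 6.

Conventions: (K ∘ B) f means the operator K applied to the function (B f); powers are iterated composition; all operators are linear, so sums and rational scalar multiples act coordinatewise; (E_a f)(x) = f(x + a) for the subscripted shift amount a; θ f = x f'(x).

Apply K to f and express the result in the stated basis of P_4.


g(x) = 15x^4 + 66x^3 + 342x^2 + (1973/2)x + 1067

θ f = 12x^4 + (27/2)x^3 + (5/4)x
E_{4} f = 3x^4 + (105/2)x^3 + 342x^2 + (3941/4)x + 1067
(θ + E_{4}) f = 15x^4 + 66x^3 + 342x^2 + (1973/2)x + 1067


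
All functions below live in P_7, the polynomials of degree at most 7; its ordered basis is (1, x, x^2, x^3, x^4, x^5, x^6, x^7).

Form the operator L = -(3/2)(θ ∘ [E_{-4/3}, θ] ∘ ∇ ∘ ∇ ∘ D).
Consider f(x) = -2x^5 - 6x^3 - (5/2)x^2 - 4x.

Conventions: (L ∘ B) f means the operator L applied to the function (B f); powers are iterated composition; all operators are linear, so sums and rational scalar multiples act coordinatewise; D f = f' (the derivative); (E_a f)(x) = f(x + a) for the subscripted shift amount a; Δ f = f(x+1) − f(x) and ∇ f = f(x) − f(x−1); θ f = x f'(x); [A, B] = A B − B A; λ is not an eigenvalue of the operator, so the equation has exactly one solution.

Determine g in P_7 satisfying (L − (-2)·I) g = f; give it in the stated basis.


write g with unknown coordinates in the stated basis and equate coefficients in (L − (-2)·I) g = f
solving from the highest basis element down gives g = -x^5 - 3x^3 - (5/4)x^2 + 118x
check: L g = -240x
so L g − (-2)·g = -2x^5 - 6x^3 - (5/2)x^2 - 4x = f ✓

the image equals g(x) = -x^5 - 3x^3 - (5/4)x^2 + 118x


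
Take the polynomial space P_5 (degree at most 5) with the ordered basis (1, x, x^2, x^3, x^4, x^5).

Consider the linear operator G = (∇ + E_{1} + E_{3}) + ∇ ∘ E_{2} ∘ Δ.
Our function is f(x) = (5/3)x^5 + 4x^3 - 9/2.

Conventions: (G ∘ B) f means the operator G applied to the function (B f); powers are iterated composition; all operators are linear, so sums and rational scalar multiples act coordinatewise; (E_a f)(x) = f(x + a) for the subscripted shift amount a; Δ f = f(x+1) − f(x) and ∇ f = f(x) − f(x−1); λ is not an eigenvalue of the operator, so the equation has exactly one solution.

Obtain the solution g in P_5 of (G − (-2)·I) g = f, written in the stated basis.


write g with unknown coordinates in the stated basis and equate coefficients in (G − (-2)·I) g = f
solving from the highest basis element down gives g = (5/12)x^5 - (125/48)x^4 + (41/16)x^3 - (1795/192)x^2 + (5219/128)x - 17867/1536
check: G g = (5/6)x^5 + (125/24)x^4 - (9/8)x^3 + (1795/96)x^2 - (5219/64)x + 14411/768
so G g − (-2)·g = (5/3)x^5 + 4x^3 - 9/2 = f ✓

g(x) = (5/12)x^5 - (125/48)x^4 + (41/16)x^3 - (1795/192)x^2 + (5219/128)x - 17867/1536


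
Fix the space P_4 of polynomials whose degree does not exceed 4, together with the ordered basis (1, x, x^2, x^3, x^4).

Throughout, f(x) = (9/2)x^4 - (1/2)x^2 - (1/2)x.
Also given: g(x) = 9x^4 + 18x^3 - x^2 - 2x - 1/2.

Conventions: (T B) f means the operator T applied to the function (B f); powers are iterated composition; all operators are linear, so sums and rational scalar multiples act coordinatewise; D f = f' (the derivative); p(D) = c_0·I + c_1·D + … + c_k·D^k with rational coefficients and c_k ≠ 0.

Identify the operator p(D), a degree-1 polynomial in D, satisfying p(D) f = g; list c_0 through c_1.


D^0 f = (9/2)x^4 - (1/2)x^2 - (1/2)x
D^1 f = 18x^3 - x - 1/2
matching coefficients of g against c_0 f + c_1 Df + … from the top degree down determines the c_i
solution: c_0 = 2, c_1 = 1

c_0 = 2, c_1 = 1


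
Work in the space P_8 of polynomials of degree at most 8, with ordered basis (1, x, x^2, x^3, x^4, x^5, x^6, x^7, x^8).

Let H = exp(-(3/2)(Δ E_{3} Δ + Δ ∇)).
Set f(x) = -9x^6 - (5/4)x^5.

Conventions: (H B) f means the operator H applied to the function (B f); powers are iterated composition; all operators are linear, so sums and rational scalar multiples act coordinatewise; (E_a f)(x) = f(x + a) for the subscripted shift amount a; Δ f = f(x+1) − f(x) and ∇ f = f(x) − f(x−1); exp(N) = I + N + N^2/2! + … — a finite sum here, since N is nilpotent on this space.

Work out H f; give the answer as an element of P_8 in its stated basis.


order-1 term: 810x^4 + 6555x^3 + 40140x^2 + (217515/2)x + 112689
order-2 term: -14580x^2 - 117315x - 357480
order-3 term: 29160
the series for exp(-(3/2)(Δ E_{3} Δ + Δ ∇)) f terminates at order 3
exp(-(3/2)(Δ E_{3} Δ + Δ ∇)) f = -9x^6 - (5/4)x^5 + 810x^4 + 6555x^3 + 25560x^2 - (17115/2)x - 215631

g(x) = -9x^6 - (5/4)x^5 + 810x^4 + 6555x^3 + 25560x^2 - (17115/2)x - 215631


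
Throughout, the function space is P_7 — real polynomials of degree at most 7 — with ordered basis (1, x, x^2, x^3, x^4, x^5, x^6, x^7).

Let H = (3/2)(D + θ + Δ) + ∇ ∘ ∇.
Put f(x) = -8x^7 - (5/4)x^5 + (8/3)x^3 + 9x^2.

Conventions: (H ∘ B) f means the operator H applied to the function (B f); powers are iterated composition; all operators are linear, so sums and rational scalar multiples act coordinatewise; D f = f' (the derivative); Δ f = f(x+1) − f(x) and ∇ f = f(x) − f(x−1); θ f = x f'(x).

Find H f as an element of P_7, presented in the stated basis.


the result is g(x) = -84x^7 - 168x^6 - (4779/8)x^5 + (4965/4)x^4 - (17487/4)x^3 + (19581/4)x^2 - (28567/8)x + 8409/8

D f = -56x^6 - (25/4)x^4 + 8x^2 + 18x
θ f = -56x^7 - (25/4)x^5 + 8x^3 + 18x^2
Δ f = -56x^6 - 168x^5 - (1145/4)x^4 - (585/2)x^3 - (345/2)x^2 - (145/4)x + 29/12
(D + θ + Δ) f = -56x^7 - 112x^6 - (697/4)x^5 - (585/2)x^4 - (569/2)x^3 - (293/2)x^2 - (73/4)x + 29/12
((3/2)(D + θ + Δ)) f = -84x^7 - 168x^6 - (2091/8)x^5 - (1755/4)x^4 - (1707/4)x^3 - (879/4)x^2 - (219/8)x + 29/8
∇ f = -56x^6 + 168x^5 - (1145/4)x^4 + (585/2)x^3 - (345/2)x^2 + (289/4)x - 187/12
∇ ∇ f = -336x^5 + 1680x^4 - 3945x^3 + 5115x^2 - (7087/2)x + 2095/2
((3/2)(D + θ + Δ) + ∇ ∘ ∇) f = -84x^7 - 168x^6 - (4779/8)x^5 + (4965/4)x^4 - (17487/4)x^3 + (19581/4)x^2 - (28567/8)x + 8409/8


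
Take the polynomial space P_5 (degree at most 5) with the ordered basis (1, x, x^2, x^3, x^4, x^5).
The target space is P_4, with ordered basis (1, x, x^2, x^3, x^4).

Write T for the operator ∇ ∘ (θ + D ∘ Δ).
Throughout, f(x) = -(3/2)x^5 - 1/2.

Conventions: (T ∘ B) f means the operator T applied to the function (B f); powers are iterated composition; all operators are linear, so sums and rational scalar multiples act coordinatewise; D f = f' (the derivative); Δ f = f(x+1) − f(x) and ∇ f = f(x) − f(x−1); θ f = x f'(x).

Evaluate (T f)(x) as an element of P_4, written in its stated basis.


g(x) = -(75/2)x^4 + 75x^3 - 165x^2 + (75/2)x - 45/2

θ f = -(15/2)x^5
Δ f = -(15/2)x^4 - 15x^3 - 15x^2 - (15/2)x - 3/2
D Δ f = -30x^3 - 45x^2 - 30x - 15/2
(θ + D ∘ Δ) f = -(15/2)x^5 - 30x^3 - 45x^2 - 30x - 15/2
∇ (θ + D ∘ Δ) f = -(75/2)x^4 + 75x^3 - 165x^2 + (75/2)x - 45/2


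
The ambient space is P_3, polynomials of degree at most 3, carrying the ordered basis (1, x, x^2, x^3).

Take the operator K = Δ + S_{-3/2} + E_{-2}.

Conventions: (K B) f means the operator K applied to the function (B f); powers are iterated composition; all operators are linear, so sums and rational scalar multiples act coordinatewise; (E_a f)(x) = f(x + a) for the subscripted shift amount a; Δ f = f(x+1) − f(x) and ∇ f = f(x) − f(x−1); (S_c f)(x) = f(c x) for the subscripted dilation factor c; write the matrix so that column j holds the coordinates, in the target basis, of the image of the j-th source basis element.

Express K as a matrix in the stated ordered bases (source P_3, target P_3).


the matrix is [[2, -1, 5, -7]; [0, -1/2, -2, 15]; [0, 0, 13/4, -3]; [0, 0, 0, -19/8]] (rows listed top to bottom)

image of 1: 2
image of x: -(1/2)x - 1
image of x^2: (13/4)x^2 - 2x + 5
image of x^3: -(19/8)x^3 - 3x^2 + 15x - 7
each image's coordinates form column j of the matrix


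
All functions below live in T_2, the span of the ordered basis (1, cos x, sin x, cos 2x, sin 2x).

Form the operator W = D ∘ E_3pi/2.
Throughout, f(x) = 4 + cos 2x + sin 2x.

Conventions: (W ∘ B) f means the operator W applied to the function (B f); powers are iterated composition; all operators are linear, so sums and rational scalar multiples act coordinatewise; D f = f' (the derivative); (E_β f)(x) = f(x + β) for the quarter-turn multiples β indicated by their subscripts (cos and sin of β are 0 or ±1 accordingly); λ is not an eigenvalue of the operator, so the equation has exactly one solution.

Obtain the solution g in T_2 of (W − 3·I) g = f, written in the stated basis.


write g with unknown coordinates in the stated basis and equate coefficients in (W − 3·I) g = f
solving from the highest basis element down gives g = -4/3 - (1/13)cos 2x - (5/13)sin 2x
check: W g = (10/13)cos 2x - (2/13)sin 2x
so W g − 3·g = 4 + cos 2x + sin 2x = f ✓

g(x) = -4/3 - (1/13)cos 2x - (5/13)sin 2x


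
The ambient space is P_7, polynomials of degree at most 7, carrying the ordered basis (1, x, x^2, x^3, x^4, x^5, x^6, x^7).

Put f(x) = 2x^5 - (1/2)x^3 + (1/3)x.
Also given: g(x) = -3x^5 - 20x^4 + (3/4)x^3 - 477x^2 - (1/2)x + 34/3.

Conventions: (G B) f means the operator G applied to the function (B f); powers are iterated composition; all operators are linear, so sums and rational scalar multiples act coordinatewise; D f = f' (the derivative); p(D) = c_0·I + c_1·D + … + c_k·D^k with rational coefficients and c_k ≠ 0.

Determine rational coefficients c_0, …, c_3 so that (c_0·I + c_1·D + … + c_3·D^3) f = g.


p(D) = -(3/2)·I − 2·D − 4·D^3, i.e. c_0 = -3/2, c_1 = -2, c_2 = 0, c_3 = -4

D^0 f = 2x^5 - (1/2)x^3 + (1/3)x
D^1 f = 10x^4 - (3/2)x^2 + 1/3
D^2 f = 40x^3 - 3x
D^3 f = 120x^2 - 3
matching coefficients of g against c_0 f + c_1 Df + … from the top degree down determines the c_i
solution: c_0 = -3/2, c_1 = -2, c_2 = 0, c_3 = -4


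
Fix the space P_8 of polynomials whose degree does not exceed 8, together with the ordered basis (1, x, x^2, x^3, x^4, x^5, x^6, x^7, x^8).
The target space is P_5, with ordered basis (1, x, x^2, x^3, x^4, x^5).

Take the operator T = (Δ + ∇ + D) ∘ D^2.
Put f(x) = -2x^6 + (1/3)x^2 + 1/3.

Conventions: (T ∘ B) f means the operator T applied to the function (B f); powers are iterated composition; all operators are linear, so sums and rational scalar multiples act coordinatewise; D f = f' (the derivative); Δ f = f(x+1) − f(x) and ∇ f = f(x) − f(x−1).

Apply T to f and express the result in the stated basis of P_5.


g(x) = -720x^3 - 480x

D f = -12x^5 + (2/3)x
D D f = -60x^4 + 2/3
Δ D^2 f = -240x^3 - 360x^2 - 240x - 60
∇ D^2 f = -240x^3 + 360x^2 - 240x + 60
D D^2 f = -240x^3
(Δ + ∇ + D) D^2 f = -720x^3 - 480x


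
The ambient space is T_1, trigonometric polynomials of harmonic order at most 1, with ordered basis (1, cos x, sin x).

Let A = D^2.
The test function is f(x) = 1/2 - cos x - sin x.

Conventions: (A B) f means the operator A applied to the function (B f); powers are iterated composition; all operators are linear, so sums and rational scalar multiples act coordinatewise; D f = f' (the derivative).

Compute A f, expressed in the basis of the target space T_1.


g(x) = cos x + sin x

D f = -cos x + sin x
D D f = cos x + sin x


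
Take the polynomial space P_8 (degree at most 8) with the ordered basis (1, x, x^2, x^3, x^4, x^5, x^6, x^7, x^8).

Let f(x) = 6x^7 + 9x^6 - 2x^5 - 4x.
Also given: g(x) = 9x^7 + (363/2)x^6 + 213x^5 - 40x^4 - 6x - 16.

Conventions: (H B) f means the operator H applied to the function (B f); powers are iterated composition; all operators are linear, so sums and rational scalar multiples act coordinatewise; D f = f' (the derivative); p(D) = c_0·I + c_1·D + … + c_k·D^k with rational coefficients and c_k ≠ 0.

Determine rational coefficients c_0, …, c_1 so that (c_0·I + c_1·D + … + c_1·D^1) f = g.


D^0 f = 6x^7 + 9x^6 - 2x^5 - 4x
D^1 f = 42x^6 + 54x^5 - 10x^4 - 4
matching coefficients of g against c_0 f + c_1 Df + … from the top degree down determines the c_i
solution: c_0 = 3/2, c_1 = 4

p(D) = (3/2)·I + 4·D, i.e. c_0 = 3/2, c_1 = 4


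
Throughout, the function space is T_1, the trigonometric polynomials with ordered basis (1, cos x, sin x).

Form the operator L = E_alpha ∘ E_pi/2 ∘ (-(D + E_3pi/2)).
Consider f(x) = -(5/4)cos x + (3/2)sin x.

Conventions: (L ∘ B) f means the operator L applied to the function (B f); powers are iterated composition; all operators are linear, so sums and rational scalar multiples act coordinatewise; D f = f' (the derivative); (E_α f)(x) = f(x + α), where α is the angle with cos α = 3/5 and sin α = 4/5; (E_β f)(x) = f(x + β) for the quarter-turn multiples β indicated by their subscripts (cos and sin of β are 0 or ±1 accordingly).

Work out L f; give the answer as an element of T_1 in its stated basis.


D f = (3/2)cos x + (5/4)sin x
E_3pi/2 f = -(3/2)cos x - (5/4)sin x
(D + E_3pi/2) f = 0
(-(D + E_3pi/2)) f = 0
E_pi/2 (-(D + E_3pi/2)) f = 0
E_alpha E_pi/2 (-(D + E_3pi/2)) f = 0

the result is g(x) = 0


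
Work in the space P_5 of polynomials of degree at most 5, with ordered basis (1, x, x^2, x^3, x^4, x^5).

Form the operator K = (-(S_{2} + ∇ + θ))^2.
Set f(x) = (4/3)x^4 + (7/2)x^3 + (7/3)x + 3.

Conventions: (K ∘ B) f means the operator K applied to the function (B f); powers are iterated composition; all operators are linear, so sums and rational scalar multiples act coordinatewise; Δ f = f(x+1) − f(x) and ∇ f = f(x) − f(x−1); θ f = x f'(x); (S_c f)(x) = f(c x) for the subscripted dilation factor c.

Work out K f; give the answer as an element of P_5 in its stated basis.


the image equals g(x) = (1600/3)x^4 + (3533/6)x^3 - (27/2)x^2 - (43/3)x + 24

S_{2} f = (64/3)x^4 + 28x^3 + (14/3)x + 3
∇ f = (16/3)x^3 + (5/2)x^2 - (31/6)x + 9/2
θ f = (16/3)x^4 + (21/2)x^3 + (7/3)x
(S_{2} + ∇ + θ) f = (80/3)x^4 + (263/6)x^3 + (5/2)x^2 + (11/6)x + 15/2
(-(S_{2} + ∇ + θ)) f = -(80/3)x^4 - (263/6)x^3 - (5/2)x^2 - (11/6)x - 15/2
S_{2} (-(S_{2} + ∇ + θ)) f = -(1280/3)x^4 - (1052/3)x^3 - 10x^2 - (11/3)x - 15/2
∇ (-(S_{2} + ∇ + θ)) f = -(320/3)x^3 + (57/2)x^2 + (119/6)x - 33/2
θ (-(S_{2} + ∇ + θ)) f = -(320/3)x^4 - (263/2)x^3 - 5x^2 - (11/6)x
(S_{2} + ∇ + θ) (-(S_{2} + ∇ + θ)) f = -(1600/3)x^4 - (3533/6)x^3 + (27/2)x^2 + (43/3)x - 24
(-(S_{2} + ∇ + θ)) (-(S_{2} + ∇ + θ)) f = (1600/3)x^4 + (3533/6)x^3 - (27/2)x^2 - (43/3)x + 24


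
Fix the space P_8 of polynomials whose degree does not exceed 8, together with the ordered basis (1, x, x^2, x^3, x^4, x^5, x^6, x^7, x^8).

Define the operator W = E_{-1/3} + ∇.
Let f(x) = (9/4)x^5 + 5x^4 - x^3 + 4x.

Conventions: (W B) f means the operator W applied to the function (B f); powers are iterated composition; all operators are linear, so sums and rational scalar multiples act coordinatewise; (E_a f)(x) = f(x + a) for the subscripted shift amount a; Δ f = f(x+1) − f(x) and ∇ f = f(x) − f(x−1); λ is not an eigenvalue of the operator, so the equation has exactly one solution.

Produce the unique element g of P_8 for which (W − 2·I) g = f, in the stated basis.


the image equals g(x) = -(9/4)x^5 - (25/2)x^4 - (37/3)x^3 + (61/3)x^2 + (512/27)x - 389/54

write g with unknown coordinates in the stated basis and equate coefficients in (W − 2·I) g = f
solving from the highest basis element down gives g = -(9/4)x^5 - (25/2)x^4 - (37/3)x^3 + (61/3)x^2 + (512/27)x - 389/54
check: W g = -(9/4)x^5 - 20x^4 - (77/3)x^3 + (122/3)x^2 + (1132/27)x - 389/27
so W g − 2·g = (9/4)x^5 + 5x^4 - x^3 + 4x = f ✓


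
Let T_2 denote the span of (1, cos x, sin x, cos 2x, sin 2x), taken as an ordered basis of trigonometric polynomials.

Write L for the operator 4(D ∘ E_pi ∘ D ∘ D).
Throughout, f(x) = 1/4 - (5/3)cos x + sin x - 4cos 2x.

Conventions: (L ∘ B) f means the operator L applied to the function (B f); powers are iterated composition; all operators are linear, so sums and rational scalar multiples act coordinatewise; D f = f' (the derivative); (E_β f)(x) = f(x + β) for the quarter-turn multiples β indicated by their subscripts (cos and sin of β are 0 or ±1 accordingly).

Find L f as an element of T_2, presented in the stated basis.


the result is g(x) = 4cos x + (20/3)sin x - 128sin 2x

D f = cos x + (5/3)sin x + 8sin 2x
D D f = (5/3)cos x - sin x + 16cos 2x
E_pi D D f = -(5/3)cos x + sin x + 16cos 2x
D E_pi D D f = cos x + (5/3)sin x - 32sin 2x
(4(D ∘ E_pi ∘ D ∘ D)) f = 4cos x + (20/3)sin x - 128sin 2x


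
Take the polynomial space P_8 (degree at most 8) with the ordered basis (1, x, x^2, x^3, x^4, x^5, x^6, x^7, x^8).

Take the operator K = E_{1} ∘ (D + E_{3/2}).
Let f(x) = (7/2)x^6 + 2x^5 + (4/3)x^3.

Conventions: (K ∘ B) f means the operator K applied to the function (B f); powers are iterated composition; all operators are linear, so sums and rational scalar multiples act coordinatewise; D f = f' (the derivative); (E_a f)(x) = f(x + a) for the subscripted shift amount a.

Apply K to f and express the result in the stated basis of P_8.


the result is g(x) = (7/2)x^6 + (151/2)x^5 + (3745/8)x^4 + (17641/12)x^3 + (84713/32)x^2 + (83821/32)x + 424565/384

D f = 21x^5 + 10x^4 + 4x^2
E_{3/2} f = (7/2)x^6 + (67/2)x^5 + (1065/8)x^4 + (3391/12)x^3 + (10857/32)x^2 + (7011/32)x + 7623/128
(D + E_{3/2}) f = (7/2)x^6 + (109/2)x^5 + (1145/8)x^4 + (3391/12)x^3 + (10985/32)x^2 + (7011/32)x + 7623/128
E_{1} (D + E_{3/2}) f = (7/2)x^6 + (151/2)x^5 + (3745/8)x^4 + (17641/12)x^3 + (84713/32)x^2 + (83821/32)x + 424565/384


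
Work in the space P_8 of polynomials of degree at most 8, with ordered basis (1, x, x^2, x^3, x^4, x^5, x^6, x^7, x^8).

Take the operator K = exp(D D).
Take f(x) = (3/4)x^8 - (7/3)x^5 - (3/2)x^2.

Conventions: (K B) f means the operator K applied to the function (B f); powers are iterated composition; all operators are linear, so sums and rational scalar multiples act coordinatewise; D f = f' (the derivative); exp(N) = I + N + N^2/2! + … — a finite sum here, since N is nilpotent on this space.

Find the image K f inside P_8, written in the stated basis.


the result is g(x) = (3/4)x^8 + 42x^6 - (7/3)x^5 + 630x^4 - (140/3)x^3 + (5037/2)x^2 - 140x + 1257

order-1 term: 42x^6 - (140/3)x^3 - 3
order-2 term: 630x^4 - 140x
order-3 term: 2520x^2
order-4 term: 1260
the series for exp(D D) f terminates at order 4
exp(D D) f = (3/4)x^8 + 42x^6 - (7/3)x^5 + 630x^4 - (140/3)x^3 + (5037/2)x^2 - 140x + 1257


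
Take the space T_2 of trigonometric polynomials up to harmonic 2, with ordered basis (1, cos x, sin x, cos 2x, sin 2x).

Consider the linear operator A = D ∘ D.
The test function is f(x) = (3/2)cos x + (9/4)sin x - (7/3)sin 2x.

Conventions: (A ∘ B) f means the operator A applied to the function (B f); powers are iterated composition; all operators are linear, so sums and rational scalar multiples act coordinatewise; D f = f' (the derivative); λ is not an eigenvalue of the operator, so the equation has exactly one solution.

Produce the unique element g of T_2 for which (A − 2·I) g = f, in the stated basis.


write g with unknown coordinates in the stated basis and equate coefficients in (A − 2·I) g = f
solving from the highest basis element down gives g = -(1/2)cos x - (3/4)sin x + (7/18)sin 2x
check: A g = (1/2)cos x + (3/4)sin x - (14/9)sin 2x
so A g − 2·g = (3/2)cos x + (9/4)sin x - (7/3)sin 2x = f ✓

g(x) = -(1/2)cos x - (3/4)sin x + (7/18)sin 2x


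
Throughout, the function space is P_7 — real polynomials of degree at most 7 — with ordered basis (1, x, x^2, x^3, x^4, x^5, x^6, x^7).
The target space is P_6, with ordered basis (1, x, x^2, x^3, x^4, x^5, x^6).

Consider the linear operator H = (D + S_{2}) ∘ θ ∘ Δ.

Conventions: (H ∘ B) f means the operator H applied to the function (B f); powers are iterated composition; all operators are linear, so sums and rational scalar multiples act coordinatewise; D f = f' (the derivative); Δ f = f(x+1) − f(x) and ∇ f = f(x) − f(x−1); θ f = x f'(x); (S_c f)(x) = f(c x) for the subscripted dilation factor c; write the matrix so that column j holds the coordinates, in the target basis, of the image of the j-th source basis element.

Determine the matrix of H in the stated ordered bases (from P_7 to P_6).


the matrix is [[0, 0, 2, 3, 4, 5, 6, 7]; [0, 0, 4, 18, 32, 50, 72, 98]; [0, 0, 0, 24, 84, 170, 300, 483]; [0, 0, 0, 0, 96, 320, 720, 1400]; [0, 0, 0, 0, 0, 320, 1110, 2765]; [0, 0, 0, 0, 0, 0, 960, 3612]; [0, 0, 0, 0, 0, 0, 0, 2688]] (rows listed top to bottom)

image of 1: 0
image of x: 0
image of x^2: 4x + 2
image of x^3: 24x^2 + 18x + 3
image of x^4: 96x^3 + 84x^2 + 32x + 4
image of x^5: 320x^4 + 320x^3 + 170x^2 + 50x + 5
image of x^6: 960x^5 + 1110x^4 + 720x^3 + 300x^2 + 72x + 6
image of x^7: 2688x^6 + 3612x^5 + 2765x^4 + 1400x^3 + 483x^2 + 98x + 7
each image's coordinates form column j of the matrix


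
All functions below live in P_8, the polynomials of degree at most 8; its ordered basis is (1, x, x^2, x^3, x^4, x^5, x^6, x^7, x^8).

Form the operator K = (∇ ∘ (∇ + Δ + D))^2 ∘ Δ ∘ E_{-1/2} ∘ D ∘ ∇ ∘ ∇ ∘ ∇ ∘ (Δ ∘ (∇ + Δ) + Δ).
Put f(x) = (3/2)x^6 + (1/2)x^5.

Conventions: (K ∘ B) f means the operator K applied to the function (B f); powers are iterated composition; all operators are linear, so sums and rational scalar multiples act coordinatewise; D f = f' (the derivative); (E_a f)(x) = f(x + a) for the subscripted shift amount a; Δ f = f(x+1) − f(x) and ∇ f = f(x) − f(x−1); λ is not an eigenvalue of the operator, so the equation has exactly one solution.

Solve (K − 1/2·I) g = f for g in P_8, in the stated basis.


write g with unknown coordinates in the stated basis and equate coefficients in (K − 1/2·I) g = f
solving from the highest basis element down gives g = -3x^6 - x^5
check: K g = 0
so K g − 1/2·g = (3/2)x^6 + (1/2)x^5 = f ✓

the image equals g(x) = -3x^6 - x^5


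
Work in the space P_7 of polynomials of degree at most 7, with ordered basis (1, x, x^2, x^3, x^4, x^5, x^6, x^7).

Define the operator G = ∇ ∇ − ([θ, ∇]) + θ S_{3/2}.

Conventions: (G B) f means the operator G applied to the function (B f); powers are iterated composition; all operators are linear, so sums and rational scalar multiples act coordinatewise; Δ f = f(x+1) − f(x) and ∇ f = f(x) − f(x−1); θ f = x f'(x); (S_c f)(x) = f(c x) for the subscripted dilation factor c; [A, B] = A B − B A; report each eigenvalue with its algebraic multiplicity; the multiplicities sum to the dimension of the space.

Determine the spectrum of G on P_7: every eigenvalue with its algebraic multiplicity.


image of 1: 0
image of x: (3/2)x + 1
image of x^2: (9/2)x^2 + 2x
image of x^3: (81/8)x^3 + 3x^2 - 3
image of x^4: (81/4)x^4 + 4x^3 - 12x + 10
image of x^5: (1215/32)x^5 + 5x^4 - 30x^2 + 50x - 25
image of x^6: (2187/32)x^6 + 6x^5 - 60x^3 + 150x^2 - 150x + 56
image of x^7: (15309/128)x^7 + 7x^6 - 105x^4 + 350x^3 - 525x^2 + 392x - 119
the matrix is upper triangular; its diagonal is (0, 3/2, 9/2, 81/8, 81/4, 1215/32, 2187/32, 15309/128)
for a triangular matrix the eigenvalues are the diagonal entries, with algebraic multiplicity their repetition count

λ = 0 (multiplicity 1), λ = 3/2 (multiplicity 1), λ = 9/2 (multiplicity 1), λ = 81/8 (multiplicity 1), λ = 81/4 (multiplicity 1), λ = 1215/32 (multiplicity 1), λ = 2187/32 (multiplicity 1), λ = 15309/128 (multiplicity 1)


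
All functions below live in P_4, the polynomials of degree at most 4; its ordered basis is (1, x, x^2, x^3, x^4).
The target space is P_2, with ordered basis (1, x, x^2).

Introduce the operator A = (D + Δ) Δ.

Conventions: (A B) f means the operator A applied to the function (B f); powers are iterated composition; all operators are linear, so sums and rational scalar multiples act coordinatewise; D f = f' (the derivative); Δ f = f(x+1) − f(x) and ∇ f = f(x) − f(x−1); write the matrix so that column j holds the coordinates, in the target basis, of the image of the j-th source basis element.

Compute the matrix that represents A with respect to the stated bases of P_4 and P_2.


the matrix is [[0, 0, 4, 9, 18]; [0, 0, 0, 12, 36]; [0, 0, 0, 0, 24]] (rows listed top to bottom)

image of 1: 0
image of x: 0
image of x^2: 4
image of x^3: 12x + 9
image of x^4: 24x^2 + 36x + 18
each image's coordinates form column j of the matrix


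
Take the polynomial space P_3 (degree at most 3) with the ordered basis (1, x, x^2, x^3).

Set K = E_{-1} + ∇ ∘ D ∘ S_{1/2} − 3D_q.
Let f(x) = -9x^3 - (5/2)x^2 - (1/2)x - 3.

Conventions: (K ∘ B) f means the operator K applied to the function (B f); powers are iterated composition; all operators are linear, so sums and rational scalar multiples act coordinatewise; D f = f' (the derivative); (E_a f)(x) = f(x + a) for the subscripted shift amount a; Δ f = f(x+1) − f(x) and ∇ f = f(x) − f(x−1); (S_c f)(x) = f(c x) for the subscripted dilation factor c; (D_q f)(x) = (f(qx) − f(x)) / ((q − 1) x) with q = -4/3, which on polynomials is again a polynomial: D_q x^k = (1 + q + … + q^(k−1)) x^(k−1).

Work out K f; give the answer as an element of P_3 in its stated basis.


the image equals g(x) = -9x^3 + (127/2)x^2 - (127/4)x + 61/8

E_{-1} f = -9x^3 + (49/2)x^2 - (45/2)x + 4
S_{1/2} f = -(9/8)x^3 - (5/8)x^2 - (1/4)x - 3
D S_{1/2} f = -(27/8)x^2 - (5/4)x - 1/4
∇ D S_{1/2} f = -(27/4)x + 17/8
D_q f = -13x^2 + (5/6)x - 1/2
(-3D_q) f = 39x^2 - (5/2)x + 3/2
(E_{-1} + ∇ ∘ D ∘ S_{1/2} − 3D_q) f = -9x^3 + (127/2)x^2 - (127/4)x + 61/8


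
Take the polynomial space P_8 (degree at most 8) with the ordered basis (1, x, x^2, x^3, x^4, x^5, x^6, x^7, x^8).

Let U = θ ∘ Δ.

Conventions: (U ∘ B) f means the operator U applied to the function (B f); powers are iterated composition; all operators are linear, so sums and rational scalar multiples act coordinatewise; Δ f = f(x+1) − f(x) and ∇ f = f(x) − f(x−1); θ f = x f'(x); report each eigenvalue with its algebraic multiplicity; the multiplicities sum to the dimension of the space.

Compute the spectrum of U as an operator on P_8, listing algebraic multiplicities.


λ = 0 (multiplicity 9)

image of 1: 0
image of x: 0
image of x^2: 2x
image of x^3: 6x^2 + 3x
image of x^4: 12x^3 + 12x^2 + 4x
image of x^5: 20x^4 + 30x^3 + 20x^2 + 5x
image of x^6: 30x^5 + 60x^4 + 60x^3 + 30x^2 + 6x
image of x^7: 42x^6 + 105x^5 + 140x^4 + 105x^3 + 42x^2 + 7x
image of x^8: 56x^7 + 168x^6 + 280x^5 + 280x^4 + 168x^3 + 56x^2 + 8x
the matrix is upper triangular; its diagonal is (0, 0, 0, 0, 0, 0, 0, 0, 0)
for a triangular matrix the eigenvalues are the diagonal entries, with algebraic multiplicity their repetition count


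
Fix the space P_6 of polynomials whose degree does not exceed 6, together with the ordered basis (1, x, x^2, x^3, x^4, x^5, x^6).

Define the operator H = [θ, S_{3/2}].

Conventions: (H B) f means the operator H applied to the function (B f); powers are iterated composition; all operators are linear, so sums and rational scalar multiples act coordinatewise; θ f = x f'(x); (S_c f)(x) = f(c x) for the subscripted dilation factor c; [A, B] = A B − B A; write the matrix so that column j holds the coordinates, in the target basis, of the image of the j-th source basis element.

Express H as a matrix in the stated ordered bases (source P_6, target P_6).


image of 1: 0
image of x: 0
image of x^2: 0
image of x^3: 0
image of x^4: 0
image of x^5: 0
image of x^6: 0
each image's coordinates form column j of the matrix

the matrix is [[0, 0, 0, 0, 0, 0, 0]; [0, 0, 0, 0, 0, 0, 0]; [0, 0, 0, 0, 0, 0, 0]; [0, 0, 0, 0, 0, 0, 0]; [0, 0, 0, 0, 0, 0, 0]; [0, 0, 0, 0, 0, 0, 0]; [0, 0, 0, 0, 0, 0, 0]] (rows listed top to bottom)


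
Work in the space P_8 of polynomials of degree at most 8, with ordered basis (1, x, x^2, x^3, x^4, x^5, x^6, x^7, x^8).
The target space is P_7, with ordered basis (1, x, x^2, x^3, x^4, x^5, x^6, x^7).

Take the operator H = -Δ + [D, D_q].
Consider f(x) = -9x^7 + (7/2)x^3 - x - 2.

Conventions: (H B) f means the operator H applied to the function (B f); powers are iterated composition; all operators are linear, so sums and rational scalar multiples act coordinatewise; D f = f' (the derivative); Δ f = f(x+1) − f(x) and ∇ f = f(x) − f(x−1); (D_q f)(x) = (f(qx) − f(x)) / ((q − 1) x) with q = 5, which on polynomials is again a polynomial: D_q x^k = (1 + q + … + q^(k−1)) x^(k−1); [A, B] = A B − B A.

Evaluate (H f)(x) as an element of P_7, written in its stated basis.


the image equals g(x) = 63x^6 - 808407x^5 + 315x^4 + 315x^3 + (357/2)x^2 + (413/2)x + 13/2

Δ f = -63x^6 - 189x^5 - 315x^4 - 315x^3 - (357/2)x^2 - (105/2)x - 13/2
(-Δ) f = 63x^6 + 189x^5 + 315x^4 + 315x^3 + (357/2)x^2 + (105/2)x + 13/2
D_q f = -175779x^6 + (217/2)x^2 - 1
D D_q f = -1054674x^5 + 217x
D f = -63x^6 + (21/2)x^2 - 1
D_q D f = -246078x^5 + 63x
[D, D_q] f = -808596x^5 + 154x
(-Δ + [D, D_q]) f = 63x^6 - 808407x^5 + 315x^4 + 315x^3 + (357/2)x^2 + (413/2)x + 13/2


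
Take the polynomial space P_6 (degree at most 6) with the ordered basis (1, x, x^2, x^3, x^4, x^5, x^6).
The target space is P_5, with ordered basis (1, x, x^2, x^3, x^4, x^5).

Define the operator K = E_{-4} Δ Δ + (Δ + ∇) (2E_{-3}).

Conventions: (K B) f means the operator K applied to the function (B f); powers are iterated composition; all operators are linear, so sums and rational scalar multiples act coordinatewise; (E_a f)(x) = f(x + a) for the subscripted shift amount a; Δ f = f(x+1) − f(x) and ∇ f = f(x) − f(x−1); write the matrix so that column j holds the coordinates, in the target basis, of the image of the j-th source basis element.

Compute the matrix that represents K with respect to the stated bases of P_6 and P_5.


the matrix is [[0, 4, -22, 94, -370, 1414, -5362]; [0, 0, 8, -66, 376, -1850, 8484]; [0, 0, 0, 12, -132, 940, -5550]; [0, 0, 0, 0, 16, -220, 1880]; [0, 0, 0, 0, 0, 20, -330]; [0, 0, 0, 0, 0, 0, 24]] (rows listed top to bottom)

image of 1: 0
image of x: 4
image of x^2: 8x - 22
image of x^3: 12x^2 - 66x + 94
image of x^4: 16x^3 - 132x^2 + 376x - 370
image of x^5: 20x^4 - 220x^3 + 940x^2 - 1850x + 1414
image of x^6: 24x^5 - 330x^4 + 1880x^3 - 5550x^2 + 8484x - 5362
each image's coordinates form column j of the matrix


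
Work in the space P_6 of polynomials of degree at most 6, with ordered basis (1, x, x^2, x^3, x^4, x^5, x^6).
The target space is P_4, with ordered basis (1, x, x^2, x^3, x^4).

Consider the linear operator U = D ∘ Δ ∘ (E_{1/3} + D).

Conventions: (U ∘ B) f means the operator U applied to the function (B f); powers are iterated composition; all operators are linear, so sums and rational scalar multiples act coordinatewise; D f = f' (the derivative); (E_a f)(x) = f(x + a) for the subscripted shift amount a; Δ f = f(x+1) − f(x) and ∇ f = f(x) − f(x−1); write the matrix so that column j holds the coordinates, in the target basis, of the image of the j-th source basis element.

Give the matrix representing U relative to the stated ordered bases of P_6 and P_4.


the matrix is [[0, 0, 2, 11, 64/3, 965/27, 1492/27]; [0, 0, 0, 6, 44, 320/3, 1930/9]; [0, 0, 0, 0, 12, 110, 320]; [0, 0, 0, 0, 0, 20, 220]; [0, 0, 0, 0, 0, 0, 30]] (rows listed top to bottom)

image of 1: 0
image of x: 0
image of x^2: 2
image of x^3: 6x + 11
image of x^4: 12x^2 + 44x + 64/3
image of x^5: 20x^3 + 110x^2 + (320/3)x + 965/27
image of x^6: 30x^4 + 220x^3 + 320x^2 + (1930/9)x + 1492/27
each image's coordinates form column j of the matrix
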